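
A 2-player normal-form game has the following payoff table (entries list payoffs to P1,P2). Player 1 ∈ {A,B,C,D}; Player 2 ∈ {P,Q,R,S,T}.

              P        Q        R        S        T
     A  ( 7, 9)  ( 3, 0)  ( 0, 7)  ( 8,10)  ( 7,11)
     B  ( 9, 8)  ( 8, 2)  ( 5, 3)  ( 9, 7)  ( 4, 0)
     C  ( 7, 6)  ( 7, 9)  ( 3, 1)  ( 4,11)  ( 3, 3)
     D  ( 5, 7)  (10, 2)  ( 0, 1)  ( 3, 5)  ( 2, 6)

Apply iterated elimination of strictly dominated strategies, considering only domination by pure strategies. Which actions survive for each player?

Survivors P1:{A,B} P2:{P,S,T}

P1 drop C (B beats it: P:9>7 Q:8>7 R:5>3 S:9>4 T:4>3)
P2 drop Q (P beats it: A:9>0 B:8>2 D:7>2)
P1 drop D (B beats it: P:9>5 R:5>0 S:9>3 T:4>2)
P2 drop R (P beats it: A:9>7 B:8>3)
P1→{A,B} P2→{P,S,T}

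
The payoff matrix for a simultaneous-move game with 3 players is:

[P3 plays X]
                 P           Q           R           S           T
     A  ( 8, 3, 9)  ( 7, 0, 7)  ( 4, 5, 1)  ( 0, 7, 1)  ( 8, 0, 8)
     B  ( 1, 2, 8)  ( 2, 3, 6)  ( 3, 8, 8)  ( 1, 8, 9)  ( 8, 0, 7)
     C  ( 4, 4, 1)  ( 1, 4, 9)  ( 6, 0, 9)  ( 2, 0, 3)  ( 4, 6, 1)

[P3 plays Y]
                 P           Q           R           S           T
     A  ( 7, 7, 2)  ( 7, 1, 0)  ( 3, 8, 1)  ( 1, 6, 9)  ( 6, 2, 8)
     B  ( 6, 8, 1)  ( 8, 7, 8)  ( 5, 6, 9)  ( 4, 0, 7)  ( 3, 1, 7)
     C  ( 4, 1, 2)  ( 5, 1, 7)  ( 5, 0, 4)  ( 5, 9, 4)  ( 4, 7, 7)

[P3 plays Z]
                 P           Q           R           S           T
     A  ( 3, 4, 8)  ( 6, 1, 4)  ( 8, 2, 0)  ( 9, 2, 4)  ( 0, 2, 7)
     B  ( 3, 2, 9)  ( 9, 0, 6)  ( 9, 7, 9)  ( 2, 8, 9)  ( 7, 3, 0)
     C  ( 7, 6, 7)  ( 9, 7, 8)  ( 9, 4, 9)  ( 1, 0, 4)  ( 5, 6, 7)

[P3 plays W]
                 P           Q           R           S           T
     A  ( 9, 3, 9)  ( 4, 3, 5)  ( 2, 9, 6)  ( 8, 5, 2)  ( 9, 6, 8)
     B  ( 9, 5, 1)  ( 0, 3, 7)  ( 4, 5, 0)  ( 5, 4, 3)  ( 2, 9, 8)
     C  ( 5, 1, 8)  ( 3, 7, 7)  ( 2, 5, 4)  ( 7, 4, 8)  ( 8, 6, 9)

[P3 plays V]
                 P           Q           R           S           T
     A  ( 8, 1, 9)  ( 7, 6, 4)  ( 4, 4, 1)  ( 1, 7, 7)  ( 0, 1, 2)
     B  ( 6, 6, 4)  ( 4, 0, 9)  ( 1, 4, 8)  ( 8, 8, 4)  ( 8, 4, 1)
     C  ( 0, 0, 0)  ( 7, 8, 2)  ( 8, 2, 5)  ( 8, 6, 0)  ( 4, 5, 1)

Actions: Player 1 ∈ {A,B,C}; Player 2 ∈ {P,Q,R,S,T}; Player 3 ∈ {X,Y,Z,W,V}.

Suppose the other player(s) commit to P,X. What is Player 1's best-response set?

BR_1 = {A}

u_1(A vs P,X) = 8
u_1(B vs P,X) = 1
u_1(C vs P,X) = 4
max payoff 8 at {A}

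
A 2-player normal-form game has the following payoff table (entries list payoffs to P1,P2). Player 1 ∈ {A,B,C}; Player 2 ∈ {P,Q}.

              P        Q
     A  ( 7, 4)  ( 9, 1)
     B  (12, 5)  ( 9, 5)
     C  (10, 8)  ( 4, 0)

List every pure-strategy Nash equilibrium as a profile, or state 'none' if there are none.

Nash profiles: (B,P), (B,Q)

(A,P): not NE [P1→B gives 12>7]
(A,Q): not NE [P2→P gives 4>1]
(B,P): NE
(B,Q): NE
(C,P): not NE [P1→B gives 12>10]
(C,Q): not NE [P1→B gives 9>4; P2→P gives 8>0]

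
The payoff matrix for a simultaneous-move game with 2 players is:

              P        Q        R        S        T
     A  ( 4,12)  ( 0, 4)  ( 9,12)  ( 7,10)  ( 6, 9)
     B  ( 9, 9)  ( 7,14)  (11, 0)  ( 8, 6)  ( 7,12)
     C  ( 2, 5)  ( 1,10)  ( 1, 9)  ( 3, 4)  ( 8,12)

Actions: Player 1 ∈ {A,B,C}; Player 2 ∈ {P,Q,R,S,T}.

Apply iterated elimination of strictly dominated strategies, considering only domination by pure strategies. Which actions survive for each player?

IESDS → P1:{B,C} P2:{Q,T}

P1 drop A (B beats it: P:9>4 Q:7>0 R:11>9 S:8>7 T:7>6)
P2 drop P (Q beats it: B:14>9 C:10>5)
P2 drop R (Q beats it: B:14>0 C:10>9)
P2 drop S (Q beats it: B:14>6 C:10>4)
P1→{B,C} P2→{Q,T}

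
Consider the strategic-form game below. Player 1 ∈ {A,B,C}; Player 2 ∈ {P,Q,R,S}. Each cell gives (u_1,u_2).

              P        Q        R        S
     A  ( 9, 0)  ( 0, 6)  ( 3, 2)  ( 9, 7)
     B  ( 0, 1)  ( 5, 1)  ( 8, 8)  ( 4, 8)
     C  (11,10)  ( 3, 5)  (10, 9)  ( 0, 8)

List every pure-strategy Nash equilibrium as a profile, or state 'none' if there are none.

(A,P): not NE [P1→C gives 11>9; P2→S gives 7>0]
(A,Q): not NE [P1→B gives 5>0; P2→S gives 7>6]
(A,R): not NE [P1→C gives 10>3; P2→S gives 7>2]
(A,S): NE
(B,P): not NE [P1→C gives 11>0; P2→S gives 8>1]
(B,Q): not NE [P2→S gives 8>1]
(B,R): not NE [P1→C gives 10>8]
(B,S): not NE [P1→A gives 9>4]
(C,P): NE
(C,Q): not NE [P1→B gives 5>3; P2→P gives 10>5]
(C,R): not NE [P2→P gives 10>9]
(C,S): not NE [P1→A gives 9>0; P2→P gives 10>8]

PSNE = {(A,S), (C,P)}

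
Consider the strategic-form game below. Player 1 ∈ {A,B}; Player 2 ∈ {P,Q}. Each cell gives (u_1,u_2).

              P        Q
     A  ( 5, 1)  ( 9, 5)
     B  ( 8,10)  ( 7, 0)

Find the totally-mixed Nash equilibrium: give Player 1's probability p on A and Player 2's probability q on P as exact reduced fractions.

P1 mixes 5/7 on A; P2 mixes 2/5 on P

P1 indiff ⇒ q·5+(1-q)·9 = q·8+(1-q)·7 ⇒ q(-3) = (1-q)(-2) ⇒ q = 2/5
P2 indiff ⇒ p·1+(1-p)·10 = p·5+(1-p)·0 ⇒ p(-4) = (1-p)(-10) ⇒ p = 5/7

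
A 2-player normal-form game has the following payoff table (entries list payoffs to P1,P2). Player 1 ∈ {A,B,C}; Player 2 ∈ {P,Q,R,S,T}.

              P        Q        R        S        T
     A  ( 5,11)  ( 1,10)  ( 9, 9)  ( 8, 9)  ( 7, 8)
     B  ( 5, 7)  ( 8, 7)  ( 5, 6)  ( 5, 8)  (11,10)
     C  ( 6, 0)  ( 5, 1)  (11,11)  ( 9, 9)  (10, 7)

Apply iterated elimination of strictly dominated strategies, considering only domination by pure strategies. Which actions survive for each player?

P1 drop A (C beats it: P:6>5 Q:5>1 R:11>9 S:9>8 T:10>7)
P2 drop P (S beats it: B:8>7 C:9>0)
P2 drop Q (S beats it: B:8>7 C:9>1)
P1→{B,C} P2→{R,S,T}

IESDS → P1:{B,C} P2:{R,S,T}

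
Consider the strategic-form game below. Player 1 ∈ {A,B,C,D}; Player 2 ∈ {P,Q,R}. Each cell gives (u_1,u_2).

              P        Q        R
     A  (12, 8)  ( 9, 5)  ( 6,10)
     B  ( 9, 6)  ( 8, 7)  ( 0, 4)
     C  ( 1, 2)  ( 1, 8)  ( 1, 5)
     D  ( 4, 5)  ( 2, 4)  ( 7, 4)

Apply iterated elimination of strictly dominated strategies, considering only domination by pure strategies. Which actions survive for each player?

P1 drop B (A beats it: P:12>9 Q:9>8 R:6>0)
P1 drop C (A beats it: P:12>1 Q:9>1 R:6>1)
P2 drop Q (P beats it: A:8>5 D:5>4)
P1→{A,D} P2→{P,R}

Remaining: P1:{A,D} P2:{P,R}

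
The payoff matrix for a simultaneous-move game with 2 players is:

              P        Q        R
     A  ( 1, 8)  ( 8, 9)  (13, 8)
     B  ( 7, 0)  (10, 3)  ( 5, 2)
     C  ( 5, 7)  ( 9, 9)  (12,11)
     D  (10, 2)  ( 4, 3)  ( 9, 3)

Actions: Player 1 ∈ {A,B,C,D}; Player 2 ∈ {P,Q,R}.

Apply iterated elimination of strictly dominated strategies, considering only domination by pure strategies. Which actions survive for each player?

P2 drop P (Q beats it: A:9>8 B:3>0 C:9>7 D:3>2)
P1 drop D (A beats it: Q:8>4 R:13>9)
P1→{A,B,C} P2→{Q,R}

IESDS → P1:{A,B,C} P2:{Q,R}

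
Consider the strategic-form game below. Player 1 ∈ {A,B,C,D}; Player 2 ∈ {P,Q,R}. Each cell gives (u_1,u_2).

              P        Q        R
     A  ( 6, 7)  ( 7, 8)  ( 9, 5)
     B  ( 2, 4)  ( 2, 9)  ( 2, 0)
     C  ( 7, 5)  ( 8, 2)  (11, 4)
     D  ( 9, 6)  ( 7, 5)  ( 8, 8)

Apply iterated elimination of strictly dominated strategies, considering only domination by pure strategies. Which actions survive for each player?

P1 drop A (C beats it: P:7>6 Q:8>7 R:11>9)
P1 drop B (C beats it: P:7>2 Q:8>2 R:11>2)
P2 drop Q (P beats it: C:5>2 D:6>5)
P1→{C,D} P2→{P,R}

Remaining: P1:{C,D} P2:{P,R}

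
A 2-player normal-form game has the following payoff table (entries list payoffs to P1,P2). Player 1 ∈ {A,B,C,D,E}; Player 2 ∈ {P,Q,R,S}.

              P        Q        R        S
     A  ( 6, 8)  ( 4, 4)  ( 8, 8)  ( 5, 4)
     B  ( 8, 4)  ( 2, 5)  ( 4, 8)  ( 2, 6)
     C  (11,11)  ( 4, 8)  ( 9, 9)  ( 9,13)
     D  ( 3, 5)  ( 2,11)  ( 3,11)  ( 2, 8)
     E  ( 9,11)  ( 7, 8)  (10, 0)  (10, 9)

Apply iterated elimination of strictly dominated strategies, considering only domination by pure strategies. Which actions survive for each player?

P1 drop A (E beats it: P:9>6 Q:7>4 R:10>8 S:10>5)
P1 drop B (C beats it: P:11>8 Q:4>2 R:9>4 S:9>2)
P1 drop D (C beats it: P:11>3 Q:4>2 R:9>3 S:9>2)
P2 drop Q (P beats it: C:11>8 E:11>8)
P2 drop R (P beats it: C:11>9 E:11>0)
P1→{C,E} P2→{P,S}

Survivors P1:{C,E} P2:{P,S}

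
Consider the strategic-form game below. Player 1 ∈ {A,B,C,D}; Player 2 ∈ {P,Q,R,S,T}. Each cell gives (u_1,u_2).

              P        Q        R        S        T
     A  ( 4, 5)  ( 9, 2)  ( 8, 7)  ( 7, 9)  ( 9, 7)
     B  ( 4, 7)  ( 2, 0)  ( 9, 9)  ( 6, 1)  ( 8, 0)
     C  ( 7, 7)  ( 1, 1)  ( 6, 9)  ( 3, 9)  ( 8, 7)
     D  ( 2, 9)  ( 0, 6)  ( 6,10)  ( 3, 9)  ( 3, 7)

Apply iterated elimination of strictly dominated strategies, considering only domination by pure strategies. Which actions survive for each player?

IESDS → P1:{A,B} P2:{R,S}

P1 drop D (A beats it: P:4>2 Q:9>0 R:8>6 S:7>3 T:9>3)
P2 drop P (R beats it: A:7>5 B:9>7 C:9>7)
P1 drop C (A beats it: Q:9>1 R:8>6 S:7>3 T:9>8)
P2 drop Q (R beats it: A:7>2 B:9>0)
P2 drop T (S beats it: A:9>7 B:1>0)
P1→{A,B} P2→{R,S}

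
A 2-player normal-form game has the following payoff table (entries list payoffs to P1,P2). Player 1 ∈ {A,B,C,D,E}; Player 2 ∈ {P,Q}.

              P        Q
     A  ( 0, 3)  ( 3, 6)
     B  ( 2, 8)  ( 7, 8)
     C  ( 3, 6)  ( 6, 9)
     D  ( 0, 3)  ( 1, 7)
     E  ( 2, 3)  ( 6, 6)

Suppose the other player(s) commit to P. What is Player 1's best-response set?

argmax u_1 = {C}

u_1(A vs P) = 0
u_1(B vs P) = 2
u_1(C vs P) = 3
u_1(D vs P) = 0
u_1(E vs P) = 2
max payoff 3 at {C}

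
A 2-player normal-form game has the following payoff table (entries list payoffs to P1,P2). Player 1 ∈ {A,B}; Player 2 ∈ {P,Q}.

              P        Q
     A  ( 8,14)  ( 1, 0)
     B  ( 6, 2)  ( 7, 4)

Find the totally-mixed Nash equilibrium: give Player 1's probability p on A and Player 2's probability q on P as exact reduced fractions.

P1 mixes 1/8 on A; P2 mixes 3/4 on P

P1 indiff ⇒ q·8+(1-q)·1 = q·6+(1-q)·7 ⇒ q(2) = (1-q)(6) ⇒ q = 3/4
P2 indiff ⇒ p·14+(1-p)·2 = p·0+(1-p)·4 ⇒ p(14) = (1-p)(2) ⇒ p = 1/8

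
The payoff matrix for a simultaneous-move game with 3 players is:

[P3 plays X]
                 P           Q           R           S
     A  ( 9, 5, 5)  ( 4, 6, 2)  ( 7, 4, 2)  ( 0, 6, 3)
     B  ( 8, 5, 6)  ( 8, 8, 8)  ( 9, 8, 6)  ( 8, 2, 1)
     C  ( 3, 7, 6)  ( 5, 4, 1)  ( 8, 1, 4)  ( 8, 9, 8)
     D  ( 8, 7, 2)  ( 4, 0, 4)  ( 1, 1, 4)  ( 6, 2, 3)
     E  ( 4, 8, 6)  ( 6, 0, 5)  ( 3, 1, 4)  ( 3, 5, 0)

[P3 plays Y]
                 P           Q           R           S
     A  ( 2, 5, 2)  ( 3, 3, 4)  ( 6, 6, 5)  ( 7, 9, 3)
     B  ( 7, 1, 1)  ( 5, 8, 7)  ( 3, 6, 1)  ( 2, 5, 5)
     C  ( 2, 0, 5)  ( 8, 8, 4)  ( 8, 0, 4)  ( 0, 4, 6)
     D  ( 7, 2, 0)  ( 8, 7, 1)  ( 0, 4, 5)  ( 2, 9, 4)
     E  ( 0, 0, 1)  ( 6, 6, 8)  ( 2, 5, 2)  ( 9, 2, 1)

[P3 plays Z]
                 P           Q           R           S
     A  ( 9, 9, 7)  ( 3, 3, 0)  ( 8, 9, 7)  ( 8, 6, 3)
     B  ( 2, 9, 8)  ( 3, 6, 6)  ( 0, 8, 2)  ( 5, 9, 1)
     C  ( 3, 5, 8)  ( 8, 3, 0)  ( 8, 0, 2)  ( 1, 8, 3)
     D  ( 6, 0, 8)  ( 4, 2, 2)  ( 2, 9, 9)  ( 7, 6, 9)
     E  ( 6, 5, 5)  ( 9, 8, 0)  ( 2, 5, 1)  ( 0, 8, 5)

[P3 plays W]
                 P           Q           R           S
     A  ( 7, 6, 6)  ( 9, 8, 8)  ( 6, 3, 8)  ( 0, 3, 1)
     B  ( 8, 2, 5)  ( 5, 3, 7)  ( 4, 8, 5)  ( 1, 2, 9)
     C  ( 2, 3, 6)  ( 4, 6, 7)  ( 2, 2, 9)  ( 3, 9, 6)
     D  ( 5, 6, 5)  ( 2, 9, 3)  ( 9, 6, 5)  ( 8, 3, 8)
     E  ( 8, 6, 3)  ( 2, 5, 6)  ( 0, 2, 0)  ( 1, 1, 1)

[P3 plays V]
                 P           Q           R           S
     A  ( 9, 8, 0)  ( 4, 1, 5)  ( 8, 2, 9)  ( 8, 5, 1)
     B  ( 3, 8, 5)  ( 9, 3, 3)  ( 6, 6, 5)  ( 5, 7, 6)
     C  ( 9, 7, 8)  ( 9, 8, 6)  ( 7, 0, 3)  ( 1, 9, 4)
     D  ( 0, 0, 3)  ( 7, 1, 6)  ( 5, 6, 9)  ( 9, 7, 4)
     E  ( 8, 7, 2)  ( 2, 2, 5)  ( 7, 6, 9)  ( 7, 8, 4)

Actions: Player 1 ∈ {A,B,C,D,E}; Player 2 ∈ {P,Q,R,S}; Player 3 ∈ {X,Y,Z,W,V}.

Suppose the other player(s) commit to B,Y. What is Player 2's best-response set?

P2 best: {Q}

u_2(P vs B,Y) = 1
u_2(Q vs B,Y) = 8
u_2(R vs B,Y) = 6
u_2(S vs B,Y) = 5
max payoff 8 at {Q}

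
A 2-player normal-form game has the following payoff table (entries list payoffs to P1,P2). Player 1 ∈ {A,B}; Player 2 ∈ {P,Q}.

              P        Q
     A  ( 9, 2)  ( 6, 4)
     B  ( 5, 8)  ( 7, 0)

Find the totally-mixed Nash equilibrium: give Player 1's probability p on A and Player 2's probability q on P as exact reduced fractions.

P1 mixes 4/5 on A; P2 mixes 1/5 on P

P1 indiff ⇒ q·9+(1-q)·6 = q·5+(1-q)·7 ⇒ q(4) = (1-q)(1) ⇒ q = 1/5
P2 indiff ⇒ p·2+(1-p)·8 = p·4+(1-p)·0 ⇒ p(-2) = (1-p)(-8) ⇒ p = 4/5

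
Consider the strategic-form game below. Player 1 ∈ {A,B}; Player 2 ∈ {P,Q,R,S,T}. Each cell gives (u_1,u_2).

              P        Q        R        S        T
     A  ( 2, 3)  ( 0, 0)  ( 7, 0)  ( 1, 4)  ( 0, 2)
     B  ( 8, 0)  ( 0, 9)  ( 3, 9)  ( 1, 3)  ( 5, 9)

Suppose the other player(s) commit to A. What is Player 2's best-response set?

argmax u_2 = {S}

u_2(P vs A) = 3
u_2(Q vs A) = 0
u_2(R vs A) = 0
u_2(S vs A) = 4
u_2(T vs A) = 2
max payoff 4 at {S}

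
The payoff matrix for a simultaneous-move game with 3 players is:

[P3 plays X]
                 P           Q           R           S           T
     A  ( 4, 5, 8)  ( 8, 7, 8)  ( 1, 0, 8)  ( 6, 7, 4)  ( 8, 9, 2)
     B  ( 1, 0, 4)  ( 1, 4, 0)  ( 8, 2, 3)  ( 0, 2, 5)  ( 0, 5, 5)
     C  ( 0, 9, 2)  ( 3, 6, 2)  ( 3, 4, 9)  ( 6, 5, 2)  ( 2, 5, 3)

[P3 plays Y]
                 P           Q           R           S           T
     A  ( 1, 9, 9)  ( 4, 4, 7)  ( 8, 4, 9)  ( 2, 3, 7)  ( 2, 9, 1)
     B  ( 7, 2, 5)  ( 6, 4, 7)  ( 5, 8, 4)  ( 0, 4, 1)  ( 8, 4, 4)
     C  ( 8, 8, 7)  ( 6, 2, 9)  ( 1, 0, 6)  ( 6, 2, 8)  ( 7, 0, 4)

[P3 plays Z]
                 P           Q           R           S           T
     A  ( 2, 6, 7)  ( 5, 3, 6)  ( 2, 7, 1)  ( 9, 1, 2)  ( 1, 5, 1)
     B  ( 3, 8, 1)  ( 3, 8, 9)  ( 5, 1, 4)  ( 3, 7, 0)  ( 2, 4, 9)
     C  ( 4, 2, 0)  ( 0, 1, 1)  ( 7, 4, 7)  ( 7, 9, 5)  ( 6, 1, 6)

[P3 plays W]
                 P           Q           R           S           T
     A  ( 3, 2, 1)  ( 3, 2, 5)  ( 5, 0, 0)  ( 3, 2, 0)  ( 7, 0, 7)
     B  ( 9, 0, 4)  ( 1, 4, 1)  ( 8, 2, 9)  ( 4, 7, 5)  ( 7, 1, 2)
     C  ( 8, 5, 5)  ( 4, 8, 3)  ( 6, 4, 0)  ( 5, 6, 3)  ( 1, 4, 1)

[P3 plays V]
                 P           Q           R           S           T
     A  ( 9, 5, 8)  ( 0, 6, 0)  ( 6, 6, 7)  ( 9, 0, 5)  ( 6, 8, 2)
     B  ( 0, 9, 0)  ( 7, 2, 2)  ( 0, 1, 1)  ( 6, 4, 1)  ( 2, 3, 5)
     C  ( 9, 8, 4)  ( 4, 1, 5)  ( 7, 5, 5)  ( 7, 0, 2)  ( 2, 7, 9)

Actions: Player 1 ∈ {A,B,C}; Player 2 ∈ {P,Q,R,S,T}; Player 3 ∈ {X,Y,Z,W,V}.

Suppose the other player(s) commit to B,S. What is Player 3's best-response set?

BR_3 = {X,W}

u_3(X vs B,S) = 5
u_3(Y vs B,S) = 1
u_3(Z vs B,S) = 0
u_3(W vs B,S) = 5
u_3(V vs B,S) = 1
max payoff 5 at {X,W}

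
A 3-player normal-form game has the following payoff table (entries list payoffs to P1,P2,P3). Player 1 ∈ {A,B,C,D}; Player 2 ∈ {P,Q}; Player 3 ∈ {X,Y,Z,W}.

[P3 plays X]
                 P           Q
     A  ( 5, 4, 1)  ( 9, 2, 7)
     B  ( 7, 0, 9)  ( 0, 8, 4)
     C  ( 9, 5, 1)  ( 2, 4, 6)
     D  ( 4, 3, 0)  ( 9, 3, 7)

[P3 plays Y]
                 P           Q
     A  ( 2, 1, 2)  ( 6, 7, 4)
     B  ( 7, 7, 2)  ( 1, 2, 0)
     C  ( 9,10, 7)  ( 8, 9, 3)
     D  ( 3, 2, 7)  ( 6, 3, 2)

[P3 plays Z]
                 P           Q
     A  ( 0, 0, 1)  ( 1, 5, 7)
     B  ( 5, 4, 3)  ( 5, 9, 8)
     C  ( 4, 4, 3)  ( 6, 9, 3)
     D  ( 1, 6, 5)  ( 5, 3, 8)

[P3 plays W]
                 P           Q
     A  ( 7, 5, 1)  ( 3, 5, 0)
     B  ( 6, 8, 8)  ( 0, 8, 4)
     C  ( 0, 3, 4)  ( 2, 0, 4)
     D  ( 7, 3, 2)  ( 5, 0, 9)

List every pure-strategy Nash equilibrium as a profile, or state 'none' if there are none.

(A,P,X): not NE [P1→C gives 9>5; P3→Y gives 2>1]
(A,P,Y): not NE [P1→C gives 9>2; P2→Q gives 7>1]
(A,P,Z): not NE [P1→B gives 5>0; P2→Q gives 5>0; P3→Y gives 2>1]
(A,P,W): not NE [P3→Y gives 2>1]
(A,Q,X): not NE [P2→P gives 4>2]
(A,Q,Y): not NE [P1→C gives 8>6; P3→Z gives 7>4]
(A,Q,Z): not NE [P1→C gives 6>1]
(A,Q,W): not NE [P1→D gives 5>3; P3→Z gives 7>0]
(B,P,X): not NE [P1→C gives 9>7; P2→Q gives 8>0]
(B,P,Y): not NE [P1→C gives 9>7; P3→X gives 9>2]
(B,P,Z): not NE [P2→Q gives 9>4; P3→X gives 9>3]
(B,P,W): not NE [P1→D gives 7>6; P3→X gives 9>8]
(B,Q,X): not NE [P1→D gives 9>0; P3→Z gives 8>4]
(B,Q,Y): not NE [P1→C gives 8>1; P2→P gives 7>2; P3→Z gives 8>0]
(B,Q,Z): not NE [P1→C gives 6>5]
(B,Q,W): not NE [P1→D gives 5>0; P3→Z gives 8>4]
(C,P,X): not NE [P3→Y gives 7>1]
(C,P,Y): NE
(C,P,Z): not NE [P1→B gives 5>4; P2→Q gives 9>4; P3→Y gives 7>3]
(C,P,W): not NE [P1→D gives 7>0; P3→Y gives 7>4]
(C,Q,X): not NE [P1→D gives 9>2; P2→P gives 5>4]
(C,Q,Y): not NE [P2→P gives 10>9; P3→X gives 6>3]
(C,Q,Z): not NE [P3→X gives 6>3]
(C,Q,W): not NE [P1→D gives 5>2; P2→P gives 3>0; P3→X gives 6>4]
(D,P,X): not NE [P1→C gives 9>4; P3→Y gives 7>0]
(D,P,Y): not NE [P1→C gives 9>3; P2→Q gives 3>2]
(D,P,Z): not NE [P1→B gives 5>1; P3→Y gives 7>5]
(D,P,W): not NE [P3→Y gives 7>2]
(D,Q,X): not NE [P3→W gives 9>7]
(D,Q,Y): not NE [P1→C gives 8>6; P3→W gives 9>2]
(D,Q,Z): not NE [P1→C gives 6>5; P2→P gives 6>3; P3→W gives 9>8]
(D,Q,W): not NE [P2→P gives 3>0]

PSNE = {(C,P,Y)}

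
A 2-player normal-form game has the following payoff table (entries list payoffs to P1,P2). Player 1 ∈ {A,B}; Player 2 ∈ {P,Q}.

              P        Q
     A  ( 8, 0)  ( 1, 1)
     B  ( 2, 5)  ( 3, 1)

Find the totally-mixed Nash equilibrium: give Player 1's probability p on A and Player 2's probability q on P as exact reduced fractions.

P1 indiff ⇒ q·8+(1-q)·1 = q·2+(1-q)·3 ⇒ q(6) = (1-q)(2) ⇒ q = 1/4
P2 indiff ⇒ p·0+(1-p)·5 = p·1+(1-p)·1 ⇒ p(-1) = (1-p)(-4) ⇒ p = 4/5

(p,q) = (4/5, 1/4)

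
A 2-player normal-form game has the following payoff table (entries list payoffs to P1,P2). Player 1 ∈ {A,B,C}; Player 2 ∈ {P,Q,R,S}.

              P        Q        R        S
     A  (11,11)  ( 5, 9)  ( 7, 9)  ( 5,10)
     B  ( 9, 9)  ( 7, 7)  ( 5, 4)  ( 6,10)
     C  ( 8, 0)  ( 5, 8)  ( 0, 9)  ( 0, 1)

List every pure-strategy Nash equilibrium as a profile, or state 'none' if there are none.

PSNE = {(A,P), (B,S)}

(A,P): NE
(A,Q): not NE [P1→B gives 7>5; P2→P gives 11>9]
(A,R): not NE [P2→P gives 11>9]
(A,S): not NE [P1→B gives 6>5; P2→P gives 11>10]
(B,P): not NE [P1→A gives 11>9; P2→S gives 10>9]
(B,Q): not NE [P2→S gives 10>7]
(B,R): not NE [P1→A gives 7>5; P2→S gives 10>4]
(B,S): NE
(C,P): not NE [P1→A gives 11>8; P2→R gives 9>0]
(C,Q): not NE [P1→B gives 7>5; P2→R gives 9>8]
(C,R): not NE [P1→A gives 7>0]
(C,S): not NE [P1→B gives 6>0; P2→R gives 9>1]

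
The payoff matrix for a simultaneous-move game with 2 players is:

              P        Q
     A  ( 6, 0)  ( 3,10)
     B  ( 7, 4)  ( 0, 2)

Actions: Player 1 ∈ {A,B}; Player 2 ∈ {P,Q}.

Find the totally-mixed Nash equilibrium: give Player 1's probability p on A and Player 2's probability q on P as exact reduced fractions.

P1 mixes 1/6 on A; P2 mixes 3/4 on P

P1 indiff ⇒ q·6+(1-q)·3 = q·7+(1-q)·0 ⇒ q(-1) = (1-q)(-3) ⇒ q = 3/4
P2 indiff ⇒ p·0+(1-p)·4 = p·10+(1-p)·2 ⇒ p(-10) = (1-p)(-2) ⇒ p = 1/6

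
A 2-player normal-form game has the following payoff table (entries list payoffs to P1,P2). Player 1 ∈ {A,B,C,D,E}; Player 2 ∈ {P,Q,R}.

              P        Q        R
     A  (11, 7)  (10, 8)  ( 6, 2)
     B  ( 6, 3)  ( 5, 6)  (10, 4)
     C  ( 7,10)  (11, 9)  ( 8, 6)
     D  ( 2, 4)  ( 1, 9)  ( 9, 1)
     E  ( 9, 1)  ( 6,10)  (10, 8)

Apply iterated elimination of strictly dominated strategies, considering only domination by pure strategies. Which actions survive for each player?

P1 drop D (B beats it: P:6>2 Q:5>1 R:10>9)
P2 drop R (Q beats it: A:8>2 B:6>4 C:9>6 E:10>8)
P1 drop B (A beats it: P:11>6 Q:10>5)
P1 drop E (A beats it: P:11>9 Q:10>6)
P1→{A,C} P2→{P,Q}

IESDS → P1:{A,C} P2:{P,Q}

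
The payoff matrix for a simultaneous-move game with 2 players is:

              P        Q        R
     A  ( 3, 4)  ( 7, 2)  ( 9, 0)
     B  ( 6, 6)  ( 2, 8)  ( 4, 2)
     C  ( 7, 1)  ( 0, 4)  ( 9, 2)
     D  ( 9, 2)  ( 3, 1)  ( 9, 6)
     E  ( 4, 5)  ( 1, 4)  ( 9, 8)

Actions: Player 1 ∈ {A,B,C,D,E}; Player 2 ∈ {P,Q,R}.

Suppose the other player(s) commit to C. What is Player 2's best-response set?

u_2(P vs C) = 1
u_2(Q vs C) = 4
u_2(R vs C) = 2
max payoff 4 at {Q}

argmax u_2 = {Q}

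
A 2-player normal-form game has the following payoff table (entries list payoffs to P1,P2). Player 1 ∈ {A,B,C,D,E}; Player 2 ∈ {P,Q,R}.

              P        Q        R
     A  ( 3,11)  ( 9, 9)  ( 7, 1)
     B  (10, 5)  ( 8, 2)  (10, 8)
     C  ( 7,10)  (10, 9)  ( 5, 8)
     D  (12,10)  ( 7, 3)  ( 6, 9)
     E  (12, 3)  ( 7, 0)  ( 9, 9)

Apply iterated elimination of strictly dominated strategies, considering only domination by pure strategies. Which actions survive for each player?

Survivors P1:{B,D,E} P2:{P,R}

P2 drop Q (P beats it: A:11>9 B:5>2 C:10>9 D:10>3 E:3>0)
P1 drop A (B beats it: P:10>3 R:10>7)
P1 drop C (B beats it: P:10>7 R:10>5)
P1→{B,D,E} P2→{P,R}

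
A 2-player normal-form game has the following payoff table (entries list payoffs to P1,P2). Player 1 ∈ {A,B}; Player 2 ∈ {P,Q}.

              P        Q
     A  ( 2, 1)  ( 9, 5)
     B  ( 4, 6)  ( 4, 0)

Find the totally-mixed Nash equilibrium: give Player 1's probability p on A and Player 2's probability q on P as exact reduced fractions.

P1 indiff ⇒ q·2+(1-q)·9 = q·4+(1-q)·4 ⇒ q(-2) = (1-q)(-5) ⇒ q = 5/7
P2 indiff ⇒ p·1+(1-p)·6 = p·5+(1-p)·0 ⇒ p(-4) = (1-p)(-6) ⇒ p = 3/5

P1 mixes 3/5 on A; P2 mixes 5/7 on P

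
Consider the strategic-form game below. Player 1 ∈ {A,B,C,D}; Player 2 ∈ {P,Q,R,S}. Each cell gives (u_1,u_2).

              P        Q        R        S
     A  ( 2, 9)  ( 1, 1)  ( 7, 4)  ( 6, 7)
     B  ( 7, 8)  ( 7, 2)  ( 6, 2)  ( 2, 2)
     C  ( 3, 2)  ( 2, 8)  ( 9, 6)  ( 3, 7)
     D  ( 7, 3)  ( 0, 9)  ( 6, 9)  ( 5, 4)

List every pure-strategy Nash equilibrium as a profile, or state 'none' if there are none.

(A,P): not NE [P1→D gives 7>2]
(A,Q): not NE [P1→B gives 7>1; P2→P gives 9>1]
(A,R): not NE [P1→C gives 9>7; P2→P gives 9>4]
(A,S): not NE [P2→P gives 9>7]
(B,P): NE
(B,Q): not NE [P2→P gives 8>2]
(B,R): not NE [P1→C gives 9>6; P2→P gives 8>2]
(B,S): not NE [P1→A gives 6>2; P2→P gives 8>2]
(C,P): not NE [P1→D gives 7>3; P2→Q gives 8>2]
(C,Q): not NE [P1→B gives 7>2]
(C,R): not NE [P2→Q gives 8>6]
(C,S): not NE [P1→A gives 6>3; P2→Q gives 8>7]
(D,P): not NE [P2→R gives 9>3]
(D,Q): not NE [P1→B gives 7>0]
(D,R): not NE [P1→C gives 9>6]
(D,S): not NE [P1→A gives 6>5; P2→R gives 9>4]

Nash profiles: (B,P)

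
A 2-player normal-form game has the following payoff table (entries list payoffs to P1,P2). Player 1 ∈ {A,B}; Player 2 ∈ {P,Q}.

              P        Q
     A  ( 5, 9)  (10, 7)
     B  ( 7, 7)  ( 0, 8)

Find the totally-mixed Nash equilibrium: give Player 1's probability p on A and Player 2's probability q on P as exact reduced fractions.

P1 indiff ⇒ q·5+(1-q)·10 = q·7+(1-q)·0 ⇒ q(-2) = (1-q)(-10) ⇒ q = 5/6
P2 indiff ⇒ p·9+(1-p)·7 = p·7+(1-p)·8 ⇒ p(2) = (1-p)(1) ⇒ p = 1/3

(p,q) = (1/3, 5/6)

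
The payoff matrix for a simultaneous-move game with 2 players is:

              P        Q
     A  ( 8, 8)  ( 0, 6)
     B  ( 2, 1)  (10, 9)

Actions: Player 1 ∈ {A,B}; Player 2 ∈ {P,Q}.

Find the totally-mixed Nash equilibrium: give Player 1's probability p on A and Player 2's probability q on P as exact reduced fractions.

P1 indiff ⇒ q·8+(1-q)·0 = q·2+(1-q)·10 ⇒ q(6) = (1-q)(10) ⇒ q = 5/8
P2 indiff ⇒ p·8+(1-p)·1 = p·6+(1-p)·9 ⇒ p(2) = (1-p)(8) ⇒ p = 4/5

p=4/5, q=5/8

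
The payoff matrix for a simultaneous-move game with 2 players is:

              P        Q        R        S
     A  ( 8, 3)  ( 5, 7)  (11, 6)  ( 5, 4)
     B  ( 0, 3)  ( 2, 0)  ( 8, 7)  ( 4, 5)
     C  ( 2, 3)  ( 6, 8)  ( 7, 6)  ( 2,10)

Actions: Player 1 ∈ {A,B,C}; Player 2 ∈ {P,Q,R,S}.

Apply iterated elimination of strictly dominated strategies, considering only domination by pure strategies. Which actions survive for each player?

P1 drop B (A beats it: P:8>0 Q:5>2 R:11>8 S:5>4)
P2 drop P (Q beats it: A:7>3 C:8>3)
P2 drop R (Q beats it: A:7>6 C:8>6)
P1→{A,C} P2→{Q,S}

Survivors P1:{A,C} P2:{Q,S}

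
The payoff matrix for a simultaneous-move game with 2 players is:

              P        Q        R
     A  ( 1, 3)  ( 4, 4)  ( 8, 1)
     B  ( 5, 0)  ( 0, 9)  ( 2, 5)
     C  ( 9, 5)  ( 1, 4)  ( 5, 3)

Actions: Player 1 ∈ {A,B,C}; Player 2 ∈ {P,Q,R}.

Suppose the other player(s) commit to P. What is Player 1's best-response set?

u_1(A vs P) = 1
u_1(B vs P) = 5
u_1(C vs P) = 9
max payoff 9 at {C}

BR_1 = {C}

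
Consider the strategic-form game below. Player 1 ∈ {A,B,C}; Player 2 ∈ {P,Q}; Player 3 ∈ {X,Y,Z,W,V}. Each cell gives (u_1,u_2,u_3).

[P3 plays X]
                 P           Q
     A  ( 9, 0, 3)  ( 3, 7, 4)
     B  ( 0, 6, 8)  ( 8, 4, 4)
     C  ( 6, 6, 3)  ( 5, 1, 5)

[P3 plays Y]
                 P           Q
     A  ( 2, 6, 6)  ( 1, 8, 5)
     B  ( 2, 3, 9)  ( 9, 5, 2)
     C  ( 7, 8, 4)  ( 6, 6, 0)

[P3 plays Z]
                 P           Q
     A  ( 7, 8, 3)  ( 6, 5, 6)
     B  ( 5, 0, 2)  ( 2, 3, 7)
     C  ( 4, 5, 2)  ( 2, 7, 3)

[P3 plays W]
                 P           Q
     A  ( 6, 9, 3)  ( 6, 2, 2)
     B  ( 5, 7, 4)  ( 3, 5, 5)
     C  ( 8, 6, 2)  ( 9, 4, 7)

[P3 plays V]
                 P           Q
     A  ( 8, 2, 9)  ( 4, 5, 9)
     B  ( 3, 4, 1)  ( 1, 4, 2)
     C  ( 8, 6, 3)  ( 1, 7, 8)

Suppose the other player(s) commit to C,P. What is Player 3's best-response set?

u_3(X vs C,P) = 3
u_3(Y vs C,P) = 4
u_3(Z vs C,P) = 2
u_3(W vs C,P) = 2
u_3(V vs C,P) = 3
max payoff 4 at {Y}

BR_3 = {Y}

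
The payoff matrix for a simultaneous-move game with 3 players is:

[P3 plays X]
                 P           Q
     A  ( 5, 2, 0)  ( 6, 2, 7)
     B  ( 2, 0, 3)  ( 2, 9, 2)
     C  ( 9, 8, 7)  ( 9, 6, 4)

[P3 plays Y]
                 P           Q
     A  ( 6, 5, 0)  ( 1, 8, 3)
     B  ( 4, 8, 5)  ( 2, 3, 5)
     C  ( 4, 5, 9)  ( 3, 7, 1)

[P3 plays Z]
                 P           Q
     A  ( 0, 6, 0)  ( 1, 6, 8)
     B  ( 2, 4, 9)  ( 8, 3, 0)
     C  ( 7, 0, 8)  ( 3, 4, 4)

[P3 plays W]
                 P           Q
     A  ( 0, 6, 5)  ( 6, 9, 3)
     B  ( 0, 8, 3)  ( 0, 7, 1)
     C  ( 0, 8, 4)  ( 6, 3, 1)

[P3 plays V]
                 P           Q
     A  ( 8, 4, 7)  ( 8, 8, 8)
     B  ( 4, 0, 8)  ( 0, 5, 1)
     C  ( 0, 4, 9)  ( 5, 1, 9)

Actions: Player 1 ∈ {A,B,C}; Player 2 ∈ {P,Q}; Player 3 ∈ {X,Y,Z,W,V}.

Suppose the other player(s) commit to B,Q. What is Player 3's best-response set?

u_3(X vs B,Q) = 2
u_3(Y vs B,Q) = 5
u_3(Z vs B,Q) = 0
u_3(W vs B,Q) = 1
u_3(V vs B,Q) = 1
max payoff 5 at {Y}

BR_3 = {Y}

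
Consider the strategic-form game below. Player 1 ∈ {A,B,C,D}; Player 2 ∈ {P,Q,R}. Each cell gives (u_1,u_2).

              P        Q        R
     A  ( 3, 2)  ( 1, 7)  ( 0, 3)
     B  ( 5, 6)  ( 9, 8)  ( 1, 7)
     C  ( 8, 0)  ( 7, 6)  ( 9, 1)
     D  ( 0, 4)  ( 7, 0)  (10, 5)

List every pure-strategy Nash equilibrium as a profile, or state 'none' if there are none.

NE set: (B,Q), (D,R)

(A,P): not NE [P1→C gives 8>3; P2→Q gives 7>2]
(A,Q): not NE [P1→B gives 9>1]
(A,R): not NE [P1→D gives 10>0; P2→Q gives 7>3]
(B,P): not NE [P1→C gives 8>5; P2→Q gives 8>6]
(B,Q): NE
(B,R): not NE [P1→D gives 10>1; P2→Q gives 8>7]
(C,P): not NE [P2→Q gives 6>0]
(C,Q): not NE [P1→B gives 9>7]
(C,R): not NE [P1→D gives 10>9; P2→Q gives 6>1]
(D,P): not NE [P1→C gives 8>0; P2→R gives 5>4]
(D,Q): not NE [P1→B gives 9>7; P2→R gives 5>0]
(D,R): NE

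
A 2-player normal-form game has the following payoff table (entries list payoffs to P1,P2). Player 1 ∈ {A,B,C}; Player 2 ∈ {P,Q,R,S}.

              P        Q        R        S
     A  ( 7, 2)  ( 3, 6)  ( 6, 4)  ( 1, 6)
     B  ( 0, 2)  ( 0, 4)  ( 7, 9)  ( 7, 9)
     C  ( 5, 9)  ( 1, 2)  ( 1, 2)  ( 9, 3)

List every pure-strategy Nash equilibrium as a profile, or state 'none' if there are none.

Nash profiles: (A,Q), (B,R)

(A,P): not NE [P2→S gives 6>2]
(A,Q): NE
(A,R): not NE [P1→B gives 7>6; P2→S gives 6>4]
(A,S): not NE [P1→C gives 9>1]
(B,P): not NE [P1→A gives 7>0; P2→S gives 9>2]
(B,Q): not NE [P1→A gives 3>0; P2→S gives 9>4]
(B,R): NE
(B,S): not NE [P1→C gives 9>7]
(C,P): not NE [P1→A gives 7>5]
(C,Q): not NE [P1→A gives 3>1; P2→P gives 9>2]
(C,R): not NE [P1→B gives 7>1; P2→P gives 9>2]
(C,S): not NE [P2→P gives 9>3]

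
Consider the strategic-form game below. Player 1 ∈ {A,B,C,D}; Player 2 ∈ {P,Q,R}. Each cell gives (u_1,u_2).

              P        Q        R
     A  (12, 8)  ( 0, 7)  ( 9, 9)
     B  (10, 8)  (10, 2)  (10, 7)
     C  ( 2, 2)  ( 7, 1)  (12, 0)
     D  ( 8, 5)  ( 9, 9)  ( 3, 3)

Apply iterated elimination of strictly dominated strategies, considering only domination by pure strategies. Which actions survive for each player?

IESDS → P1:{A,B,C} P2:{P,R}

P1 drop D (B beats it: P:10>8 Q:10>9 R:10>3)
P2 drop Q (P beats it: A:8>7 B:8>2 C:2>1)
P1→{A,B,C} P2→{P,R}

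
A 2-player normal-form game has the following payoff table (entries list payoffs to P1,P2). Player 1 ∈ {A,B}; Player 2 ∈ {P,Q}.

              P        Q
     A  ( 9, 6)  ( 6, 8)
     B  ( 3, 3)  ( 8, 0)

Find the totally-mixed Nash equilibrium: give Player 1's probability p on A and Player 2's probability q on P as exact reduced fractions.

(p,q) = (3/5, 1/4)

P1 indiff ⇒ q·9+(1-q)·6 = q·3+(1-q)·8 ⇒ q(6) = (1-q)(2) ⇒ q = 1/4
P2 indiff ⇒ p·6+(1-p)·3 = p·8+(1-p)·0 ⇒ p(-2) = (1-p)(-3) ⇒ p = 3/5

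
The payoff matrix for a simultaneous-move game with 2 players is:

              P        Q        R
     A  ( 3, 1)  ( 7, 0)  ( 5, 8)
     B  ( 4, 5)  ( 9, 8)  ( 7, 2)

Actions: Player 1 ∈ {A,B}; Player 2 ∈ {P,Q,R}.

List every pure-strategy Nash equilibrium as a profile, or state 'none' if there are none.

(A,P): not NE [P1→B gives 4>3; P2→R gives 8>1]
(A,Q): not NE [P1→B gives 9>7; P2→R gives 8>0]
(A,R): not NE [P1→B gives 7>5]
(B,P): not NE [P2→Q gives 8>5]
(B,Q): NE
(B,R): not NE [P2→Q gives 8>2]

NE set: (B,Q)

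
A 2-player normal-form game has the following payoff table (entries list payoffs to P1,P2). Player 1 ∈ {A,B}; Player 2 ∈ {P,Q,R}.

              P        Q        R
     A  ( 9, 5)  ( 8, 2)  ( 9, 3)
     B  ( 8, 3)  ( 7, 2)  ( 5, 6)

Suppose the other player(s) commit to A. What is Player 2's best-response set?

u_2(P vs A) = 5
u_2(Q vs A) = 2
u_2(R vs A) = 3
max payoff 5 at {P}

P2 best: {P}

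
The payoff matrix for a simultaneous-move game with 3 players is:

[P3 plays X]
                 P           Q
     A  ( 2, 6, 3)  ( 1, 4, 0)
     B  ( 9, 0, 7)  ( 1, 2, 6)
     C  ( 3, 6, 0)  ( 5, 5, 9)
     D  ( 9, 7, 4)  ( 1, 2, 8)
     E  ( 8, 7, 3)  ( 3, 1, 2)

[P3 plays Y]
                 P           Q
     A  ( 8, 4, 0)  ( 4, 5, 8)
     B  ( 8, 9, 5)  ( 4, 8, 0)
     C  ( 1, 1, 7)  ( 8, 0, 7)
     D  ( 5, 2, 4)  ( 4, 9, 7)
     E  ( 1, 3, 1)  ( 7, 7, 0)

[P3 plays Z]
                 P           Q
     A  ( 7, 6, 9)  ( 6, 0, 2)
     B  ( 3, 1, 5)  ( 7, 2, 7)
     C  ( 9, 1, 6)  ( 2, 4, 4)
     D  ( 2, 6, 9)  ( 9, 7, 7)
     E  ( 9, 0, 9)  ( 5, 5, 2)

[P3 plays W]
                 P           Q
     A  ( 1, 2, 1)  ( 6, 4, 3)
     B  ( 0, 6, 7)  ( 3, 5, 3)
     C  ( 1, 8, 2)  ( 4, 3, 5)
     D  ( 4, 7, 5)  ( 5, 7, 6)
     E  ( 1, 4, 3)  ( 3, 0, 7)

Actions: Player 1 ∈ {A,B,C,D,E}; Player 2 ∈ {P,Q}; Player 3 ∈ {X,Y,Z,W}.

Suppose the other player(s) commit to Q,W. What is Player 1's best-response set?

P1 best: {A}

u_1(A vs Q,W) = 6
u_1(B vs Q,W) = 3
u_1(C vs Q,W) = 4
u_1(D vs Q,W) = 5
u_1(E vs Q,W) = 3
max payoff 6 at {A}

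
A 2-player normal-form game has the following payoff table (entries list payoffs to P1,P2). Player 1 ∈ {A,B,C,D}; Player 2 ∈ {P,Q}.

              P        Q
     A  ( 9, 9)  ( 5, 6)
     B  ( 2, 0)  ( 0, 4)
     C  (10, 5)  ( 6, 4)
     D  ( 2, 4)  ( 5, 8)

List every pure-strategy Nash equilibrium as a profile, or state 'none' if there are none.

PSNE = {(C,P)}

(A,P): not NE [P1→C gives 10>9]
(A,Q): not NE [P1→C gives 6>5; P2→P gives 9>6]
(B,P): not NE [P1→C gives 10>2; P2→Q gives 4>0]
(B,Q): not NE [P1→C gives 6>0]
(C,P): NE
(C,Q): not NE [P2→P gives 5>4]
(D,P): not NE [P1→C gives 10>2; P2→Q gives 8>4]
(D,Q): not NE [P1→C gives 6>5]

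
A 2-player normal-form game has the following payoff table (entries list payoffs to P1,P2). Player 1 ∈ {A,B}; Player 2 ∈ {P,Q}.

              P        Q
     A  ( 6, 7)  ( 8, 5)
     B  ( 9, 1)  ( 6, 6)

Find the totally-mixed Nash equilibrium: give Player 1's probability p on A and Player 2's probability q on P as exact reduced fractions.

P1 indiff ⇒ q·6+(1-q)·8 = q·9+(1-q)·6 ⇒ q(-3) = (1-q)(-2) ⇒ q = 2/5
P2 indiff ⇒ p·7+(1-p)·1 = p·5+(1-p)·6 ⇒ p(2) = (1-p)(5) ⇒ p = 5/7

p=5/7, q=2/5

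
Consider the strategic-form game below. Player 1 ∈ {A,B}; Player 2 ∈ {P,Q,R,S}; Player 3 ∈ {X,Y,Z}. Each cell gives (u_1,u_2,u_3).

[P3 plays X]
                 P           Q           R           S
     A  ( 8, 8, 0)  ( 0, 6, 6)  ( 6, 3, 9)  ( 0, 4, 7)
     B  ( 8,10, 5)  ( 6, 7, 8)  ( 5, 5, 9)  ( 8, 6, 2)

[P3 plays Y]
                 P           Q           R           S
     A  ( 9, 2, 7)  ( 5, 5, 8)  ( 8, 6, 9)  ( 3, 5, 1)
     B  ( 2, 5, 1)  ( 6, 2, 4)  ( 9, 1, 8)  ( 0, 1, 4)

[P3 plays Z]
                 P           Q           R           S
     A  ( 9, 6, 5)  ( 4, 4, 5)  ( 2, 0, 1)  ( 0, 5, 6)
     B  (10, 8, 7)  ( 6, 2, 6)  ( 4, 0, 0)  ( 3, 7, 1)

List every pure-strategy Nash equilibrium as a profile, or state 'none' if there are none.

(A,P,X): not NE [P3→Y gives 7>0]
(A,P,Y): not NE [P2→R gives 6>2]
(A,P,Z): not NE [P1→B gives 10>9; P3→Y gives 7>5]
(A,Q,X): not NE [P1→B gives 6>0; P2→P gives 8>6; P3→Y gives 8>6]
(A,Q,Y): not NE [P1→B gives 6>5; P2→R gives 6>5]
(A,Q,Z): not NE [P1→B gives 6>4; P2→P gives 6>4; P3→Y gives 8>5]
(A,R,X): not NE [P2→P gives 8>3]
(A,R,Y): not NE [P1→B gives 9>8]
(A,R,Z): not NE [P1→B gives 4>2; P2→P gives 6>0; P3→Y gives 9>1]
(A,S,X): not NE [P1→B gives 8>0; P2→P gives 8>4]
(A,S,Y): not NE [P2→R gives 6>5; P3→X gives 7>1]
(A,S,Z): not NE [P1→B gives 3>0; P2→P gives 6>5; P3→X gives 7>6]
(B,P,X): not NE [P3→Z gives 7>5]
(B,P,Y): not NE [P1→A gives 9>2; P3→Z gives 7>1]
(B,P,Z): NE
(B,Q,X): not NE [P2→P gives 10>7]
(B,Q,Y): not NE [P2→P gives 5>2; P3→X gives 8>4]
(B,Q,Z): not NE [P2→P gives 8>2; P3→X gives 8>6]
(B,R,X): not NE [P1→A gives 6>5; P2→P gives 10>5]
(B,R,Y): not NE [P2→P gives 5>1; P3→X gives 9>8]
(B,R,Z): not NE [P2→P gives 8>0; P3→X gives 9>0]
(B,S,X): not NE [P2→P gives 10>6; P3→Y gives 4>2]
(B,S,Y): not NE [P1→A gives 3>0; P2→P gives 5>1]
(B,S,Z): not NE [P2→P gives 8>7; P3→Y gives 4>1]

NE set: (B,P,Z)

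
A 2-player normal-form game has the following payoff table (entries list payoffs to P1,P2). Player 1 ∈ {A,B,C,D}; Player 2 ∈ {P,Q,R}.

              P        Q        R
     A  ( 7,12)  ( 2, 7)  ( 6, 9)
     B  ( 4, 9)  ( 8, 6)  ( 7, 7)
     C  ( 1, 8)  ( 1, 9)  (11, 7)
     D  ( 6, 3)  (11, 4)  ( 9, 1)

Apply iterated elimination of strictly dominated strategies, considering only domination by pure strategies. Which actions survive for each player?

Remaining: P1:{A,D} P2:{P,Q}

P1 drop B (D beats it: P:6>4 Q:11>8 R:9>7)
P2 drop R (P beats it: A:12>9 C:8>7 D:3>1)
P1 drop C (A beats it: P:7>1 Q:2>1)
P1→{A,D} P2→{P,Q}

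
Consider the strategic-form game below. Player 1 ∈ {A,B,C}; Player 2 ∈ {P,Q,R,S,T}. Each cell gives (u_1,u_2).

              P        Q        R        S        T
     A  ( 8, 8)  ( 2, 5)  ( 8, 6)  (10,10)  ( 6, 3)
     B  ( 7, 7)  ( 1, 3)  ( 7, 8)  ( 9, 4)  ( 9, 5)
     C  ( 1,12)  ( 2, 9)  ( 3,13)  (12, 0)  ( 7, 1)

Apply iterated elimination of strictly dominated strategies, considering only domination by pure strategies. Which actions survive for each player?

P2 drop Q (P beats it: A:8>5 B:7>3 C:12>9)
P2 drop T (P beats it: A:8>3 B:7>5 C:12>1)
P1 drop B (A beats it: P:8>7 R:8>7 S:10>9)
P1→{A,C} P2→{P,R,S}

IESDS → P1:{A,C} P2:{P,R,S}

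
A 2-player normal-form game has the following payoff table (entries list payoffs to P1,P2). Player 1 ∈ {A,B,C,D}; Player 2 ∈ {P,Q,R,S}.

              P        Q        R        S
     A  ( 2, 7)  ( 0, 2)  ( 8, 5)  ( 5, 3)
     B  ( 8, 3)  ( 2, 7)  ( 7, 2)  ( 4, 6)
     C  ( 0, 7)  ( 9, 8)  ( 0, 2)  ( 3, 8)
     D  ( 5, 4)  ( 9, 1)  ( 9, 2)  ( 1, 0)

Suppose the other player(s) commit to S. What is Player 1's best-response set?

u_1(A vs S) = 5
u_1(B vs S) = 4
u_1(C vs S) = 3
u_1(D vs S) = 1
max payoff 5 at {A}

P1 best: {A}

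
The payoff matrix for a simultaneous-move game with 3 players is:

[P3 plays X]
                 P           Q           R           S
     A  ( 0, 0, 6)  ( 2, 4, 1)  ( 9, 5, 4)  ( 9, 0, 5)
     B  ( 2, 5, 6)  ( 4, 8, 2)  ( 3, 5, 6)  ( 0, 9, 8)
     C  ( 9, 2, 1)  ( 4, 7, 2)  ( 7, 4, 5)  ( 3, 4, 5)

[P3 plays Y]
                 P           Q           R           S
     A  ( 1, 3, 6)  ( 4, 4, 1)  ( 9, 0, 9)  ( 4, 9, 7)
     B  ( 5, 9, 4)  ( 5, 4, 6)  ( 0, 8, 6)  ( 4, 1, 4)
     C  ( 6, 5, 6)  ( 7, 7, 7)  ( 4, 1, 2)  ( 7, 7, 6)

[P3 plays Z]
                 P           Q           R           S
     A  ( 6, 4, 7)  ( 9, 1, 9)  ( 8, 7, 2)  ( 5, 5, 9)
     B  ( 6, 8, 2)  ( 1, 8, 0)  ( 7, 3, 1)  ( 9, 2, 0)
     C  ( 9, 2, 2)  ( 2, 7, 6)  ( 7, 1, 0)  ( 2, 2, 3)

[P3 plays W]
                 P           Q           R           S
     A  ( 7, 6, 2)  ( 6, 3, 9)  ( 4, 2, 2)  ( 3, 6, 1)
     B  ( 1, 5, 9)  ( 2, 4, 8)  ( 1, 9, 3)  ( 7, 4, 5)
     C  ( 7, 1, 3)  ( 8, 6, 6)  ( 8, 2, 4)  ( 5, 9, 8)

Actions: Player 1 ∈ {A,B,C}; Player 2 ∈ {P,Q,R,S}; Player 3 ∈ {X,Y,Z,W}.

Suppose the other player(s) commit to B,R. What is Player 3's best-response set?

u_3(X vs B,R) = 6
u_3(Y vs B,R) = 6
u_3(Z vs B,R) = 1
u_3(W vs B,R) = 3
max payoff 6 at {X,Y}

argmax u_3 = {X,Y}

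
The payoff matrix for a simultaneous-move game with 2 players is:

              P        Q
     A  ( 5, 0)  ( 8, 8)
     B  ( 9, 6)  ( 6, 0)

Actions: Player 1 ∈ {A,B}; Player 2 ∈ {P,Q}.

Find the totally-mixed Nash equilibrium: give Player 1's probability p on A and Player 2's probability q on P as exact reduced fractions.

P1 indiff ⇒ q·5+(1-q)·8 = q·9+(1-q)·6 ⇒ q(-4) = (1-q)(-2) ⇒ q = 1/3
P2 indiff ⇒ p·0+(1-p)·6 = p·8+(1-p)·0 ⇒ p(-8) = (1-p)(-6) ⇒ p = 3/7

P1 mixes 3/7 on A; P2 mixes 1/3 on P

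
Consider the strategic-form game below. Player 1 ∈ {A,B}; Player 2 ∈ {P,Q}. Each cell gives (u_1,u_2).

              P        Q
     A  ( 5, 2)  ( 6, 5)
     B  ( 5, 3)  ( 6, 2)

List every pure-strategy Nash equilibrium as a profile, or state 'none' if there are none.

Nash profiles: (A,Q), (B,P)

(A,P): not NE [P2→Q gives 5>2]
(A,Q): NE
(B,P): NE
(B,Q): not NE [P2→P gives 3>2]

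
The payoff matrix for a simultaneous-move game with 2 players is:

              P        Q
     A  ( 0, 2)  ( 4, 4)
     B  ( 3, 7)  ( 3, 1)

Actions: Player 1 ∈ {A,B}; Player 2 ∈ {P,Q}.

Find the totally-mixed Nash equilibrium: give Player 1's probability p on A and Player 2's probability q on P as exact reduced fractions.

P1 indiff ⇒ q·0+(1-q)·4 = q·3+(1-q)·3 ⇒ q(-3) = (1-q)(-1) ⇒ q = 1/4
P2 indiff ⇒ p·2+(1-p)·7 = p·4+(1-p)·1 ⇒ p(-2) = (1-p)(-6) ⇒ p = 3/4

p=3/4, q=1/4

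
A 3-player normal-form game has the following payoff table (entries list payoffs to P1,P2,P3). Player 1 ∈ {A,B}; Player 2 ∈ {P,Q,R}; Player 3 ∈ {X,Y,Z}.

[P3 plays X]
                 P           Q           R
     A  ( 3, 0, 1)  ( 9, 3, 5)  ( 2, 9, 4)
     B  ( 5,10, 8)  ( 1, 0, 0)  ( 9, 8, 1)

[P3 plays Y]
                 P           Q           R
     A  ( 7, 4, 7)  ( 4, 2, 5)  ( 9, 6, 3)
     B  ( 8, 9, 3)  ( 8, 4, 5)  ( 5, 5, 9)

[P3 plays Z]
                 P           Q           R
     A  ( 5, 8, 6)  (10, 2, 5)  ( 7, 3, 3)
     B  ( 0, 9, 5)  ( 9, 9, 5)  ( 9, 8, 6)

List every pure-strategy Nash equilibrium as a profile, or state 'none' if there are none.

Nash profiles: (B,P,X)

(A,P,X): not NE [P1→B gives 5>3; P2→R gives 9>0; P3→Y gives 7>1]
(A,P,Y): not NE [P1→B gives 8>7; P2→R gives 6>4]
(A,P,Z): not NE [P3→Y gives 7>6]
(A,Q,X): not NE [P2→R gives 9>3]
(A,Q,Y): not NE [P1→B gives 8>4; P2→R gives 6>2]
(A,Q,Z): not NE [P2→P gives 8>2]
(A,R,X): not NE [P1→B gives 9>2]
(A,R,Y): not NE [P3→X gives 4>3]
(A,R,Z): not NE [P1→B gives 9>7; P2→P gives 8>3; P3→X gives 4>3]
(B,P,X): NE
(B,P,Y): not NE [P3→X gives 8>3]
(B,P,Z): not NE [P1→A gives 5>0; P3→X gives 8>5]
(B,Q,X): not NE [P1→A gives 9>1; P2→P gives 10>0; P3→Z gives 5>0]
(B,Q,Y): not NE [P2→P gives 9>4]
(B,Q,Z): not NE [P1→A gives 10>9]
(B,R,X): not NE [P2→P gives 10>8; P3→Y gives 9>1]
(B,R,Y): not NE [P1→A gives 9>5; P2→P gives 9>5]
(B,R,Z): not NE [P2→Q gives 9>8; P3→Y gives 9>6]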